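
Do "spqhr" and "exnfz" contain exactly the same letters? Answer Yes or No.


String 1: 'spqhr' -> sorted: 'hpqrs'
String 2: 'exnfz' -> sorted: 'efnxz'
Compare sorted forms: 'hpqrs' != 'efnxz'
Anagram: No


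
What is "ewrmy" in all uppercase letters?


Input string: 'ewrmy'
Operation: convert each letter to uppercase
Mapping: 'e'->'E', 'w'->'W', 'r'->'R', 'm'->'M', 'y'->'Y'
Result: EWRMY


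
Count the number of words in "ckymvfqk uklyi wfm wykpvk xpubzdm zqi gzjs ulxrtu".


Input string: 'ckymvfqk uklyi wfm wykpvk xpubzdm zqi gzjs ulxrtu'
Operation: split by spaces
Words found: 'ckymvfqk', 'uklyi', 'wfm', 'wykpvk', 'xpubzdm', 'zqi', 'gzjs', 'ulxrtu'
Word count: 8


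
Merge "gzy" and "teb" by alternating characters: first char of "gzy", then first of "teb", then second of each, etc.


String 1: 'gzy'
String 2: 'teb'
Operation: alternate characters
Pairs: 'g'+'t', 'z'+'e', 'y'+'b'
Result: gtzeyb


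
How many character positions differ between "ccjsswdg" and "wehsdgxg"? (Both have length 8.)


String 1: 'ccjsswdg'
String 2: 'wehsdgxg'
Compare each position: pos 0: 'c'!='w', pos 1: 'c'!='e', pos 2: 'j'!='h', pos 3: 's'=='s', pos 4: 's'!='d', pos 5: 'w'!='g', pos 6: 'd'!='x', pos 7: 'g'=='g'
Differing positions: 6
Hamming distance: 6


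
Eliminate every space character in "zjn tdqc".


Input string: 'zjn tdqc'
Operation: remove all spaces
Words: 'zjn', 'tdqc'
Join without spaces: zjntdqc


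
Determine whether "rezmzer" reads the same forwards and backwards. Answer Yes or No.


Input string: 'rezmzer'
Reversed: 'rezmzer'
Compare pairs: s[0]='r' vs s[6]='r' (match), s[1]='e' vs s[5]='e' (match), s[2]='z' vs s[4]='z' (match)
Palindrome: Yes


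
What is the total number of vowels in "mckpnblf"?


Input string: 'mckpnblf'
Operation: count vowels (a, e, i, o, u)
Scan: s[0]='m', s[1]='c', s[2]='k', s[3]='p', s[4]='n', s[5]='b', s[6]='l', s[7]='f'
Vowels found: 0
Result: 0


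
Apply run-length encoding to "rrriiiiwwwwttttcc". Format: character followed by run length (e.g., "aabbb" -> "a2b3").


Input: 'rrriiiiwwwwttttcc'
Operation: identify consecutive runs
Runs: 'rrr' -> r3, 'iiii' -> i4, 'wwww' -> w4, 'tttt' -> t4, 'cc' -> c2
Encoded: r3i4w4t4c2


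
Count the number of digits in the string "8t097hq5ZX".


Input string: '8t097hq5ZX'
Operation: count digit characters (0-9)
Scan: '8'(digit), 't', '0'(digit), '9'(digit), '7'(digit), 'h', 'q', '5'(digit), 'Z', 'X'
Digits found: 5
Result: 5


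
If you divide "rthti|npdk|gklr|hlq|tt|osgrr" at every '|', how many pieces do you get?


Input string: 'rthti|npdk|gklr|hlq|tt|osgrr'
Delimiter: '|'
Split result: 'rthti', 'npdk', 'gklr', 'hlq', 'tt', 'osgrr'
Number of parts: 6


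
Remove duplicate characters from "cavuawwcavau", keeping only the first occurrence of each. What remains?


Input: 'cavuawwcavau'
Operation: keep first occurrence of each character
Scan: s[0]='c' new -> keep; s[1]='a' new -> keep; s[2]='v' new -> keep; s[3]='u' new -> keep; s[4]='a' seen -> skip; s[5]='w' new -> keep; s[6]='w' seen -> skip; s[7]='c' seen -> skip; s[8]='a' seen -> skip; s[9]='v' seen -> skip; s[10]='a' seen -> skip; s[11]='u' seen -> skip
Result: cavuw


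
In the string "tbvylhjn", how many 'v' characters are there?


Input string: 'tbvylhjn'
Target character: 'v'
Scan each position: s[2]='v'
Matches found at indices: 2
Total: 1


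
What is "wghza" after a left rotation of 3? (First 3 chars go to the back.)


Input: 'wghza', shift = 3
Operation: split at index 3 and swap parts
Front part s[0:3] = 'wgh'
Back part s[3:] = 'za'
Rotated = back + front = 'za' + 'wgh'
Result: zawgh


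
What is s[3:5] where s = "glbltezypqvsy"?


Input string: 'glbltezypqvsy'
Operation: slice [3:5]
Extract characters: s[3]='l', s[4]='t'
Result: lt


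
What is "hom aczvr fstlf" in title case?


Input string: 'hom aczvr fstlf'
Operation: capitalize first letter of each word
Word transformations: 'hom'->'Hom', 'aczvr'->'Aczvr', 'fstlf'->'Fstlf'
Result: Hom Aczvr Fstlf


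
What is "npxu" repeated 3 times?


Input string: 'npxu'
Operation: repeat 3 times
Concatenation: 'npxu' + 'npxu' + 'npxu'
Result: npxunpxunpxu


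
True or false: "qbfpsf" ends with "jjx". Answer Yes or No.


Input string: 'qbfpsf'
Suffix to check: 'jjx'
Last 3 characters of input: 'psf'
Match: False
Result: No


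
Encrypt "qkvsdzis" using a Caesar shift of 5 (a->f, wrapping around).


Input: 'qkvsdzis', shift = 5
Operation: for each letter, (position + 5) mod 26
Mapping: 'q'(16+5=21)->'v', 'k'(10+5=15)->'p', 'v'(21+5=26, 26 mod 26=0)->'a', 's'(18+5=23)->'x', 'd'(3+5=8)->'i', 'z'(25+5=30, 30 mod 26=4)->'e', 'i'(8+5=13)->'n', 's'(18+5=23)->'x'
Result: vpaxienx


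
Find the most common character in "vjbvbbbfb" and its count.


Input: 'vjbvbbbfb'
Operation: tally each character
Counts: 'b':5, 'f':1, 'j':1, 'v':2
Maximum: 'b' appears 5 times


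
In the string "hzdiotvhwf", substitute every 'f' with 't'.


Input string: 'hzdiotvhwf'
Operation: replace 'f' with 't'
Positions of 'f': 9
After replacement: hzdiotvhwt


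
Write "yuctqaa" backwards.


Input string: 'yuctqaa'
Operation: reverse character order
Original order: 'y' -> 'u' -> 'c' -> 't' -> 'q' -> 'a' -> 'a'
Reversed order: 'a' -> 'a' -> 'q' -> 't' -> 'c' -> 'u' -> 'y'
Result: aaqtcuy


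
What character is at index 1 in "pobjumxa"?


Input string: 'pobjumxa'
Operation: get character at index 1
Index mapping: s[0]='p', s[1]='o'
Result: 'o'


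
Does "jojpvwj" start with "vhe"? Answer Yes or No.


Input string: 'jojpvwj'
Prefix to check: 'vhe'
First 3 characters of input: 'joj'
Match: False
Result: No


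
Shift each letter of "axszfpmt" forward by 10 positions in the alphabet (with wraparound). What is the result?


Input: 'axszfpmt', shift = 10
Operation: for each letter, (position + 10) mod 26
Mapping: 'a'(0+10=10)->'k', 'x'(23+10=33, 33 mod 26=7)->'h', 's'(18+10=28, 28 mod 26=2)->'c', 'z'(25+10=35, 35 mod 26=9)->'j', 'f'(5+10=15)->'p', 'p'(15+10=25)->'z', 'm'(12+10=22)->'w', 't'(19+10=29, 29 mod 26=3)->'d'
Result: khcjpzwd


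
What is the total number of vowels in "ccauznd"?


Input string: 'ccauznd'
Operation: count vowels (a, e, i, o, u)
Scan: s[0]='c', s[1]='c', s[2]='a' (vowel), s[3]='u' (vowel), s[4]='z', s[5]='n', s[6]='d'
Vowels found: 2
Result: 2


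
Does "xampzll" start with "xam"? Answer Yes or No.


Input string: 'xampzll'
Prefix to check: 'xam'
First 3 characters of input: 'xam'
Match: True
Result: Yes


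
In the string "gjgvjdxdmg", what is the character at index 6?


Input string: 'gjgvjdxdmg'
Operation: get character at index 6
Index mapping: s[0]='g', s[1]='j', s[2]='g', s[3]='v', s[4]='j', s[5]='d', s[6]='x'
Result: 'x'


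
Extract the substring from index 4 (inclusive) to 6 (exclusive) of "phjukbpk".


Input string: 'phjukbpk'
Operation: slice [4:6]
Extract characters: s[4]='k', s[5]='b'
Result: kb


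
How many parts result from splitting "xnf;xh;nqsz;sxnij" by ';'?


Input string: 'xnf;xh;nqsz;sxnij'
Delimiter: ';'
Split result: 'xnf', 'xh', 'nqsz', 'sxnij'
Number of parts: 4


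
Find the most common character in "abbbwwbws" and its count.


Input: 'abbbwwbws'
Operation: tally each character
Counts: 'a':1, 'b':4, 's':1, 'w':3
Maximum: 'b' appears 4 times


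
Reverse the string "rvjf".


Input string: 'rvjf'
Operation: reverse character order
Original order: 'r' -> 'v' -> 'j' -> 'f'
Reversed order: 'f' -> 'j' -> 'v' -> 'r'
Result: fjvr


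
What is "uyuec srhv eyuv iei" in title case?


Input string: 'uyuec srhv eyuv iei'
Operation: capitalize first letter of each word
Word transformations: 'uyuec'->'Uyuec', 'srhv'->'Srhv', 'eyuv'->'Eyuv', 'iei'->'Iei'
Result: Uyuec Srhv Eyuv Iei


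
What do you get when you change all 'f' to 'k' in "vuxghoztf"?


Input string: 'vuxghoztf'
Operation: replace 'f' with 'k'
Positions of 'f': 8
After replacement: vuxghoztk


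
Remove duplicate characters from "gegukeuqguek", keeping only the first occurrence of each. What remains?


Input: 'gegukeuqguek'
Operation: keep first occurrence of each character
Scan: s[0]='g' new -> keep; s[1]='e' new -> keep; s[2]='g' seen -> skip; s[3]='u' new -> keep; s[4]='k' new -> keep; s[5]='e' seen -> skip; s[6]='u' seen -> skip; s[7]='q' new -> keep; s[8]='g' seen -> skip; s[9]='u' seen -> skip; s[10]='e' seen -> skip; s[11]='k' seen -> skip
Result: geukq


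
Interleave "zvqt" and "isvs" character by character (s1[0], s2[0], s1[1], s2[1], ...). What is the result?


String 1: 'zvqt'
String 2: 'isvs'
Operation: alternate characters
Pairs: 'z'+'i', 'v'+'s', 'q'+'v', 't'+'s'
Result: zivsqvts


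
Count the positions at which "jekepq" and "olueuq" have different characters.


String 1: 'jekepq'
String 2: 'olueuq'
Compare each position: pos 0: 'j'!='o', pos 1: 'e'!='l', pos 2: 'k'!='u', pos 3: 'e'=='e', pos 4: 'p'!='u', pos 5: 'q'=='q'
Differing positions: 4
Hamming distance: 4


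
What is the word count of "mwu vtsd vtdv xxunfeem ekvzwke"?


Input string: 'mwu vtsd vtdv xxunfeem ekvzwke'
Operation: split by spaces
Words found: 'mwu', 'vtsd', 'vtdv', 'xxunfeem', 'ekvzwke'
Word count: 5


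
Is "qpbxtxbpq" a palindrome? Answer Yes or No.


Input string: 'qpbxtxbpq'
Reversed: 'qpbxtxbpq'
Compare pairs: s[0]='q' vs s[8]='q' (match), s[1]='p' vs s[7]='p' (match), s[2]='b' vs s[6]='b' (match), s[3]='x' vs s[5]='x' (match)
Palindrome: Yes


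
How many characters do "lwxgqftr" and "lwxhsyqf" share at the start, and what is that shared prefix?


String 1: 'lwxgqftr'
String 2: 'lwxhsyqf'
Compare position by position:
pos 0: 'l' vs 'l' match
pos 1: 'w' vs 'w' match
pos 2: 'x' vs 'x' match
pos 3: 'g' vs 'h' differ -> stop
Longest common prefix: "lwx" (length 3)


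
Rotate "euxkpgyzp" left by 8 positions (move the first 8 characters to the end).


Input: 'euxkpgyzp', shift = 8
Operation: split at index 8 and swap parts
Front part s[0:8] = 'euxkpgyz'
Back part s[8:] = 'p'
Rotated = back + front = 'p' + 'euxkpgyz'
Result: peuxkpgyz


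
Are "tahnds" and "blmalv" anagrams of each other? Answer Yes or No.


String 1: 'tahnds' -> sorted: 'adhnst'
String 2: 'blmalv' -> sorted: 'abllmv'
Compare sorted forms: 'adhnst' != 'abllmv'
Anagram: No


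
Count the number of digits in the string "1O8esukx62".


Input string: '1O8esukx62'
Operation: count digit characters (0-9)
Scan: '1'(digit), 'O', '8'(digit), 'e', 's', 'u', 'k', 'x', '6'(digit), '2'(digit)
Digits found: 4
Result: 4


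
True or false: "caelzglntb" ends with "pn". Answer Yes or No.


Input string: 'caelzglntb'
Suffix to check: 'pn'
Last 2 characters of input: 'tb'
Match: False
Result: No


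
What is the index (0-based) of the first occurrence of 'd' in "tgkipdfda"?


Input string: 'tgkipdfda'
Target: 'd'
Scanning left to right: s[0]='t', s[1]='g', s[2]='k', s[3]='i', s[4]='p', s[5]='d'
First match at index: 5


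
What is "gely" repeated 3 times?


Input string: 'gely'
Operation: repeat 3 times
Concatenation: 'gely' + 'gely' + 'gely'
Result: gelygelygely


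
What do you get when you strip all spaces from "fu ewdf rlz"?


Input string: 'fu ewdf rlz'
Operation: remove all spaces
Words: 'fu', 'ewdf', 'rlz'
Join without spaces: fuewdfrlz


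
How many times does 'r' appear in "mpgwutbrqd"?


Input string: 'mpgwutbrqd'
Target character: 'r'
Scan each position: s[7]='r'
Matches found at indices: 7
Total: 1


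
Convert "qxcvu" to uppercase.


Input string: 'qxcvu'
Operation: convert each letter to uppercase
Mapping: 'q'->'Q', 'x'->'X', 'c'->'C', 'v'->'V', 'u'->'U'
Result: QXCVU


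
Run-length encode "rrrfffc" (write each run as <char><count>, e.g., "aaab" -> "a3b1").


Input: 'rrrfffc'
Operation: identify consecutive runs
Runs: 'rrr' -> r3, 'fff' -> f3, 'c' -> c1
Encoded: r3f3c1


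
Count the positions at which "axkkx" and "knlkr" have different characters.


String 1: 'axkkx'
String 2: 'knlkr'
Compare each position: pos 0: 'a'!='k', pos 1: 'x'!='n', pos 2: 'k'!='l', pos 3: 'k'=='k', pos 4: 'x'!='r'
Differing positions: 4
Hamming distance: 4


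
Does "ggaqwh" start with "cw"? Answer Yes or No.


Input string: 'ggaqwh'
Prefix to check: 'cw'
First 2 characters of input: 'gg'
Match: False
Result: No


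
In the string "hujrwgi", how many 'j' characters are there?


Input string: 'hujrwgi'
Target character: 'j'
Scan each position: s[2]='j'
Matches found at indices: 2
Total: 1


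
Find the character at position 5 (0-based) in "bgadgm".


Input string: 'bgadgm'
Operation: get character at index 5
Index mapping: s[0]='b', s[1]='g', s[2]='a', s[3]='d', s[4]='g', s[5]='m'
Result: 'm'


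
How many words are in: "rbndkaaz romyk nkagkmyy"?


Input string: 'rbndkaaz romyk nkagkmyy'
Operation: split by spaces
Words found: 'rbndkaaz', 'romyk', 'nkagkmyy'
Word count: 3


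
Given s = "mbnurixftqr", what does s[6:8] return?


Input string: 'mbnurixftqr'
Operation: slice [6:8]
Extract characters: s[6]='x', s[7]='f'
Result: xf


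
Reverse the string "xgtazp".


Input string: 'xgtazp'
Operation: reverse character order
Original order: 'x' -> 'g' -> 't' -> 'a' -> 'z' -> 'p'
Reversed order: 'p' -> 'z' -> 'a' -> 't' -> 'g' -> 'x'
Result: pzatgx


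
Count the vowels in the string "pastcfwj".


Input string: 'pastcfwj'
Operation: count vowels (a, e, i, o, u)
Scan: s[0]='p', s[1]='a' (vowel), s[2]='s', s[3]='t', s[4]='c', s[5]='f', s[6]='w', s[7]='j'
Vowels found: 1
Result: 1


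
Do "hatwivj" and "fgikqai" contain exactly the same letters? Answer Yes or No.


String 1: 'hatwivj' -> sorted: 'ahijtvw'
String 2: 'fgikqai' -> sorted: 'afgiikq'
Compare sorted forms: 'ahijtvw' != 'afgiikq'
Anagram: No


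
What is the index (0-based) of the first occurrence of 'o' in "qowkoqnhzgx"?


Input string: 'qowkoqnhzgx'
Target: 'o'
Scanning left to right: s[0]='q', s[1]='o'
First match at index: 1


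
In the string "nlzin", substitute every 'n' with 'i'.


Input string: 'nlzin'
Operation: replace 'n' with 'i'
Positions of 'n': 0, 4
After replacement: ilzii


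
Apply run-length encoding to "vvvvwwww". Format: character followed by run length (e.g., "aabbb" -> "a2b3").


Input: 'vvvvwwww'
Operation: identify consecutive runs
Runs: 'vvvv' -> v4, 'wwww' -> w4
Encoded: v4w4


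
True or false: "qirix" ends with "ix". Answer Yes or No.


Input string: 'qirix'
Suffix to check: 'ix'
Last 2 characters of input: 'ix'
Match: True
Result: Yes


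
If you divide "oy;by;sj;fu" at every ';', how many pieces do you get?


Input string: 'oy;by;sj;fu'
Delimiter: ';'
Split result: 'oy', 'by', 'sj', 'fu'
Number of parts: 4


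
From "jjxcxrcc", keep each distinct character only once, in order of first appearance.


Input: 'jjxcxrcc'
Operation: keep first occurrence of each character
Scan: s[0]='j' new -> keep; s[1]='j' seen -> skip; s[2]='x' new -> keep; s[3]='c' new -> keep; s[4]='x' seen -> skip; s[5]='r' new -> keep; s[6]='c' seen -> skip; s[7]='c' seen -> skip
Result: jxcr


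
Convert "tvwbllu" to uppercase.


Input string: 'tvwbllu'
Operation: convert each letter to uppercase
Mapping: 't'->'T', 'v'->'V', 'w'->'W', 'b'->'B', 'l'->'L', 'l'->'L', 'u'->'U'
Result: TVWBLLU


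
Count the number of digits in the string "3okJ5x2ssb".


Input string: '3okJ5x2ssb'
Operation: count digit characters (0-9)
Scan: '3'(digit), 'o', 'k', 'J', '5'(digit), 'x', '2'(digit), 's', 's', 'b'
Digits found: 3
Result: 3


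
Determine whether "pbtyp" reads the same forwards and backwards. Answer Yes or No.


Input string: 'pbtyp'
Reversed: 'pytbp'
Compare pairs: s[0]='p' vs s[4]='p' (match), s[1]='b' vs s[3]='y' (mismatch)
Palindrome: No


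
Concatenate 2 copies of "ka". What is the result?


Input string: 'ka'
Operation: repeat 2 times
Concatenation: 'ka' + 'ka'
Result: kaka


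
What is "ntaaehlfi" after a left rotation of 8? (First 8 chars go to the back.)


Input: 'ntaaehlfi', shift = 8
Operation: split at index 8 and swap parts
Front part s[0:8] = 'ntaaehlf'
Back part s[8:] = 'i'
Rotated = back + front = 'i' + 'ntaaehlf'
Result: intaaehlf


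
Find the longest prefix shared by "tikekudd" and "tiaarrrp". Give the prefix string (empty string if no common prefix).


String 1: 'tikekudd'
String 2: 'tiaarrrp'
Compare position by position:
pos 0: 't' vs 't' match
pos 1: 'i' vs 'i' match
pos 2: 'k' vs 'a' differ -> stop
Longest common prefix: "ti" (length 2)


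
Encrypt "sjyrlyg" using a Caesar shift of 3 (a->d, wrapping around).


Input: 'sjyrlyg', shift = 3
Operation: for each letter, (position + 3) mod 26
Mapping: 's'(18+3=21)->'v', 'j'(9+3=12)->'m', 'y'(24+3=27, 27 mod 26=1)->'b', 'r'(17+3=20)->'u', 'l'(11+3=14)->'o', 'y'(24+3=27, 27 mod 26=1)->'b', 'g'(6+3=9)->'j'
Result: vmbuobj


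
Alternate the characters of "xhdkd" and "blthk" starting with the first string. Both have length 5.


String 1: 'xhdkd'
String 2: 'blthk'
Operation: alternate characters
Pairs: 'x'+'b', 'h'+'l', 'd'+'t', 'k'+'h', 'd'+'k'
Result: xbhldtkhdk


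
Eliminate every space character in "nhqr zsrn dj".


Input string: 'nhqr zsrn dj'
Operation: remove all spaces
Words: 'nhqr', 'zsrn', 'dj'
Join without spaces: nhqrzsrndj


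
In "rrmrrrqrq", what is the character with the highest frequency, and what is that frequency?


Input: 'rrmrrrqrq'
Operation: tally each character
Counts: 'm':1, 'q':2, 'r':6
Maximum: 'r' appears 6 times


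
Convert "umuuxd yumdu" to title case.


Input string: 'umuuxd yumdu'
Operation: capitalize first letter of each word
Word transformations: 'umuuxd'->'Umuuxd', 'yumdu'->'Yumdu'
Result: Umuuxd Yumdu


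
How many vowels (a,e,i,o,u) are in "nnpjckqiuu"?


Input string: 'nnpjckqiuu'
Operation: count vowels (a, e, i, o, u)
Scan: s[0]='n', s[1]='n', s[2]='p', s[3]='j', s[4]='c', s[5]='k', s[6]='q', s[7]='i' (vowel), s[8]='u' (vowel), s[9]='u' (vowel)
Vowels found: 3
Result: 3


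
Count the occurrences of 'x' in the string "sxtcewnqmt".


Input string: 'sxtcewnqmt'
Target character: 'x'
Scan each position: s[1]='x'
Matches found at indices: 1
Total: 1


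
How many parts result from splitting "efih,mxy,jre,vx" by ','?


Input string: 'efih,mxy,jre,vx'
Delimiter: ','
Split result: 'efih', 'mxy', 'jre', 'vx'
Number of parts: 4


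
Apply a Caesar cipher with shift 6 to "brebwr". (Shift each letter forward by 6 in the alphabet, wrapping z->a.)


Input: 'brebwr', shift = 6
Operation: for each letter, (position + 6) mod 26
Mapping: 'b'(1+6=7)->'h', 'r'(17+6=23)->'x', 'e'(4+6=10)->'k', 'b'(1+6=7)->'h', 'w'(22+6=28, 28 mod 26=2)->'c', 'r'(17+6=23)->'x'
Result: hxkhcx


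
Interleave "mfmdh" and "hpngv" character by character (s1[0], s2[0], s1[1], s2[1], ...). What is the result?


String 1: 'mfmdh'
String 2: 'hpngv'
Operation: alternate characters
Pairs: 'm'+'h', 'f'+'p', 'm'+'n', 'd'+'g', 'h'+'v'
Result: mhfpmndghv


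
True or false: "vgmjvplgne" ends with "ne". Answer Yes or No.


Input string: 'vgmjvplgne'
Suffix to check: 'ne'
Last 2 characters of input: 'ne'
Match: True
Result: Yes


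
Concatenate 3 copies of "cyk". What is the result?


Input string: 'cyk'
Operation: repeat 3 times
Concatenation: 'cyk' + 'cyk' + 'cyk'
Result: cykcykcyk


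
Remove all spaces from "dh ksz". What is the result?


Input string: 'dh ksz'
Operation: remove all spaces
Words: 'dh', 'ksz'
Join without spaces: dhksz


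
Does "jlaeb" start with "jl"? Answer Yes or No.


Input string: 'jlaeb'
Prefix to check: 'jl'
First 2 characters of input: 'jl'
Match: True
Result: Yes


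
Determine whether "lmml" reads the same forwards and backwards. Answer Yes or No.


Input string: 'lmml'
Reversed: 'lmml'
Compare pairs: s[0]='l' vs s[3]='l' (match), s[1]='m' vs s[2]='m' (match)
Palindrome: Yes


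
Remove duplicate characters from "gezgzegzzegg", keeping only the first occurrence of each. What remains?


Input: 'gezgzegzzegg'
Operation: keep first occurrence of each character
Scan: s[0]='g' new -> keep; s[1]='e' new -> keep; s[2]='z' new -> keep; s[3]='g' seen -> skip; s[4]='z' seen -> skip; s[5]='e' seen -> skip; s[6]='g' seen -> skip; s[7]='z' seen -> skip; s[8]='z' seen -> skip; s[9]='e' seen -> skip; s[10]='g' seen -> skip; s[11]='g' seen -> skip
Result: gez


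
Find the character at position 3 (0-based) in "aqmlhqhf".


Input string: 'aqmlhqhf'
Operation: get character at index 3
Index mapping: s[0]='a', s[1]='q', s[2]='m', s[3]='l'
Result: 'l'


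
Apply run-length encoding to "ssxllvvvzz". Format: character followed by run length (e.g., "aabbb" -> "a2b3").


Input: 'ssxllvvvzz'
Operation: identify consecutive runs
Runs: 'ss' -> s2, 'x' -> x1, 'll' -> l2, 'vvv' -> v3, 'zz' -> z2
Encoded: s2x1l2v3z2


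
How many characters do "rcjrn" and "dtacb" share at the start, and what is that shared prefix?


String 1: 'rcjrn'
String 2: 'dtacb'
Compare position by position:
pos 0: 'r' vs 'd' differ -> stop
Longest common prefix: "" (length 0)


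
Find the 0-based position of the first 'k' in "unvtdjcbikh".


Input string: 'unvtdjcbikh'
Target: 'k'
Scanning left to right: s[0]='u', s[1]='n', s[2]='v', s[3]='t', s[4]='d', s[5]='j', s[6]='c', s[7]='b', s[8]='i', s[9]='k'
First match at index: 9


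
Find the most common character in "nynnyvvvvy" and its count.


Input: 'nynnyvvvvy'
Operation: tally each character
Counts: 'n':3, 'v':4, 'y':3
Maximum: 'v' appears 4 times


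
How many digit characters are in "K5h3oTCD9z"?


Input string: 'K5h3oTCD9z'
Operation: count digit characters (0-9)
Scan: 'K', '5'(digit), 'h', '3'(digit), 'o', 'T', 'C', 'D', '9'(digit), 'z'
Digits found: 3
Result: 3


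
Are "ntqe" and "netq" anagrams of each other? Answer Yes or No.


String 1: 'ntqe' -> sorted: 'enqt'
String 2: 'netq' -> sorted: 'enqt'
Compare sorted forms: 'enqt' == 'enqt'
Anagram: Yes


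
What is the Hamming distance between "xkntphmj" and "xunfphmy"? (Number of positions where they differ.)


String 1: 'xkntphmj'
String 2: 'xunfphmy'
Compare each position: pos 0: 'x'=='x', pos 1: 'k'!='u', pos 2: 'n'=='n', pos 3: 't'!='f', pos 4: 'p'=='p', pos 5: 'h'=='h', pos 6: 'm'=='m', pos 7: 'j'!='y'
Differing positions: 3
Hamming distance: 3


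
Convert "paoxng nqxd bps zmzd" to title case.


Input string: 'paoxng nqxd bps zmzd'
Operation: capitalize first letter of each word
Word transformations: 'paoxng'->'Paoxng', 'nqxd'->'Nqxd', 'bps'->'Bps', 'zmzd'->'Zmzd'
Result: Paoxng Nqxd Bps Zmzd


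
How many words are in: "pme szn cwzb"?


Input string: 'pme szn cwzb'
Operation: split by spaces
Words found: 'pme', 'szn', 'cwzb'
Word count: 3


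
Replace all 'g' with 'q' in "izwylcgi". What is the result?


Input string: 'izwylcgi'
Operation: replace 'g' with 'q'
Positions of 'g': 6
After replacement: izwylcqi


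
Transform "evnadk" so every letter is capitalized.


Input string: 'evnadk'
Operation: convert each letter to uppercase
Mapping: 'e'->'E', 'v'->'V', 'n'->'N', 'a'->'A', 'd'->'D', 'k'->'K'
Result: EVNADK


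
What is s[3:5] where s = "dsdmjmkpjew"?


Input string: 'dsdmjmkpjew'
Operation: slice [3:5]
Extract characters: s[3]='m', s[4]='j'
Result: mj


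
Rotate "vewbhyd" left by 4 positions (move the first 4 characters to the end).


Input: 'vewbhyd', shift = 4
Operation: split at index 4 and swap parts
Front part s[0:4] = 'vewb'
Back part s[4:] = 'hyd'
Rotated = back + front = 'hyd' + 'vewb'
Result: hydvewb


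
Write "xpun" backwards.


Input string: 'xpun'
Operation: reverse character order
Original order: 'x' -> 'p' -> 'u' -> 'n'
Reversed order: 'n' -> 'u' -> 'p' -> 'x'
Result: nupx


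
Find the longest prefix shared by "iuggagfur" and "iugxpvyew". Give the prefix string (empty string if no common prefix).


String 1: 'iuggagfur'
String 2: 'iugxpvyew'
Compare position by position:
pos 0: 'i' vs 'i' match
pos 1: 'u' vs 'u' match
pos 2: 'g' vs 'g' match
pos 3: 'g' vs 'x' differ -> stop
Longest common prefix: "iug" (length 3)


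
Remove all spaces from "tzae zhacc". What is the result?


Input string: 'tzae zhacc'
Operation: remove all spaces
Words: 'tzae', 'zhacc'
Join without spaces: tzaezhacc


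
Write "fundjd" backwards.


Input string: 'fundjd'
Operation: reverse character order
Original order: 'f' -> 'u' -> 'n' -> 'd' -> 'j' -> 'd'
Reversed order: 'd' -> 'j' -> 'd' -> 'n' -> 'u' -> 'f'
Result: djdnuf


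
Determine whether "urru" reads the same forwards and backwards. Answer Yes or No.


Input string: 'urru'
Reversed: 'urru'
Compare pairs: s[0]='u' vs s[3]='u' (match), s[1]='r' vs s[2]='r' (match)
Palindrome: Yes


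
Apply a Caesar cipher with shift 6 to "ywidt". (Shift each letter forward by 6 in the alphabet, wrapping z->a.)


Input: 'ywidt', shift = 6
Operation: for each letter, (position + 6) mod 26
Mapping: 'y'(24+6=30, 30 mod 26=4)->'e', 'w'(22+6=28, 28 mod 26=2)->'c', 'i'(8+6=14)->'o', 'd'(3+6=9)->'j', 't'(19+6=25)->'z'
Result: ecojz


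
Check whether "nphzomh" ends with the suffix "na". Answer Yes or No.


Input string: 'nphzomh'
Suffix to check: 'na'
Last 2 characters of input: 'mh'
Match: False
Result: No


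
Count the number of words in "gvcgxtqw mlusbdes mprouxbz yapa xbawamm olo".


Input string: 'gvcgxtqw mlusbdes mprouxbz yapa xbawamm olo'
Operation: split by spaces
Words found: 'gvcgxtqw', 'mlusbdes', 'mprouxbz', 'yapa', 'xbawamm', 'olo'
Word count: 6


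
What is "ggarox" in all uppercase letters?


Input string: 'ggarox'
Operation: convert each letter to uppercase
Mapping: 'g'->'G', 'g'->'G', 'a'->'A', 'r'->'R', 'o'->'O', 'x'->'X'
Result: GGAROX


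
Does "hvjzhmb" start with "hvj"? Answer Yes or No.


Input string: 'hvjzhmb'
Prefix to check: 'hvj'
First 3 characters of input: 'hvj'
Match: True
Result: Yes


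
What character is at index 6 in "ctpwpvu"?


Input string: 'ctpwpvu'
Operation: get character at index 6
Index mapping: s[0]='c', s[1]='t', s[2]='p', s[3]='w', s[4]='p', s[5]='v', s[6]='u'
Result: 'u'


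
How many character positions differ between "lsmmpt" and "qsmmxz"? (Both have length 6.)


String 1: 'lsmmpt'
String 2: 'qsmmxz'
Compare each position: pos 0: 'l'!='q', pos 1: 's'=='s', pos 2: 'm'=='m', pos 3: 'm'=='m', pos 4: 'p'!='x', pos 5: 't'!='z'
Differing positions: 3
Hamming distance: 3


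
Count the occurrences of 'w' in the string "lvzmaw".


Input string: 'lvzmaw'
Target character: 'w'
Scan each position: s[5]='w'
Matches found at indices: 5
Total: 1


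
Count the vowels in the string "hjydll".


Input string: 'hjydll'
Operation: count vowels (a, e, i, o, u)
Scan: s[0]='h', s[1]='j', s[2]='y', s[3]='d', s[4]='l', s[5]='l'
Vowels found: 0
Result: 0


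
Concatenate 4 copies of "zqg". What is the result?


Input string: 'zqg'
Operation: repeat 4 times
Concatenation: 'zqg' + 'zqg' + 'zqg' + 'zqg'
Result: zqgzqgzqgzqg


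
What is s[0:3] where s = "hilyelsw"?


Input string: 'hilyelsw'
Operation: slice [0:3]
Extract characters: s[0]='h', s[1]='i', s[2]='l'
Result: hil


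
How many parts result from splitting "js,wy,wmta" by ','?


Input string: 'js,wy,wmta'
Delimiter: ','
Split result: 'js', 'wy', 'wmta'
Number of parts: 3


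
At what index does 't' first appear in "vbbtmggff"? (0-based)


Input string: 'vbbtmggff'
Target: 't'
Scanning left to right: s[0]='v', s[1]='b', s[2]='b', s[3]='t'
First match at index: 3


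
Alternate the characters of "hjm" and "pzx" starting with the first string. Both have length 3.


String 1: 'hjm'
String 2: 'pzx'
Operation: alternate characters
Pairs: 'h'+'p', 'j'+'z', 'm'+'x'
Result: hpjzmx


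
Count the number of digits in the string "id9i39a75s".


Input string: 'id9i39a75s'
Operation: count digit characters (0-9)
Scan: 'i', 'd', '9'(digit), 'i', '3'(digit), '9'(digit), 'a', '7'(digit), '5'(digit), 's'
Digits found: 5
Result: 5


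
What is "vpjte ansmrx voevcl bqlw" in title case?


Input string: 'vpjte ansmrx voevcl bqlw'
Operation: capitalize first letter of each word
Word transformations: 'vpjte'->'Vpjte', 'ansmrx'->'Ansmrx', 'voevcl'->'Voevcl', 'bqlw'->'Bqlw'
Result: Vpjte Ansmrx Voevcl Bqlw


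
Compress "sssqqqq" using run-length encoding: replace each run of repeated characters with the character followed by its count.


Input: 'sssqqqq'
Operation: identify consecutive runs
Runs: 'sss' -> s3, 'qqqq' -> q4
Encoded: s3q4


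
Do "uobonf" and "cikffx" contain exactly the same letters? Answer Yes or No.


String 1: 'uobonf' -> sorted: 'bfnoou'
String 2: 'cikffx' -> sorted: 'cffikx'
Compare sorted forms: 'bfnoou' != 'cffikx'
Anagram: No


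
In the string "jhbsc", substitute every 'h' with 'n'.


Input string: 'jhbsc'
Operation: replace 'h' with 'n'
Positions of 'h': 1
After replacement: jnbsc


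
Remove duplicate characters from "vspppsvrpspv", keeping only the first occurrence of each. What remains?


Input: 'vspppsvrpspv'
Operation: keep first occurrence of each character
Scan: s[0]='v' new -> keep; s[1]='s' new -> keep; s[2]='p' new -> keep; s[3]='p' seen -> skip; s[4]='p' seen -> skip; s[5]='s' seen -> skip; s[6]='v' seen -> skip; s[7]='r' new -> keep; s[8]='p' seen -> skip; s[9]='s' seen -> skip; s[10]='p' seen -> skip; s[11]='v' seen -> skip
Result: vspr


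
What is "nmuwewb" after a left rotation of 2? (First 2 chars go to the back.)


Input: 'nmuwewb', shift = 2
Operation: split at index 2 and swap parts
Front part s[0:2] = 'nm'
Back part s[2:] = 'uwewb'
Rotated = back + front = 'uwewb' + 'nm'
Result: uwewbnm


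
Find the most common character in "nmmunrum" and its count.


Input: 'nmmunrum'
Operation: tally each character
Counts: 'm':3, 'n':2, 'r':1, 'u':2
Maximum: 'm' appears 3 times


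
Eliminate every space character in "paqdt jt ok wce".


Input string: 'paqdt jt ok wce'
Operation: remove all spaces
Words: 'paqdt', 'jt', 'ok', 'wce'
Join without spaces: paqdtjtokwce


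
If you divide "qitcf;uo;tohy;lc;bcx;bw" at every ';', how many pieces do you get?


Input string: 'qitcf;uo;tohy;lc;bcx;bw'
Delimiter: ';'
Split result: 'qitcf', 'uo', 'tohy', 'lc', 'bcx', 'bw'
Number of parts: 6


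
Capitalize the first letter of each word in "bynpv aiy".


Input string: 'bynpv aiy'
Operation: capitalize first letter of each word
Word transformations: 'bynpv'->'Bynpv', 'aiy'->'Aiy'
Result: Bynpv Aiy


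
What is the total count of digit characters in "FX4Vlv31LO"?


Input string: 'FX4Vlv31LO'
Operation: count digit characters (0-9)
Scan: 'F', 'X', '4'(digit), 'V', 'l', 'v', '3'(digit), '1'(digit), 'L', 'O'
Digits found: 3
Result: 3


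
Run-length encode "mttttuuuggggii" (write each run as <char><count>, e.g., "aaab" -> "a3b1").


Input: 'mttttuuuggggii'
Operation: identify consecutive runs
Runs: 'm' -> m1, 'tttt' -> t4, 'uuu' -> u3, 'gggg' -> g4, 'ii' -> i2
Encoded: m1t4u3g4i2


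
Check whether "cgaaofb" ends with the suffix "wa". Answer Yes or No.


Input string: 'cgaaofb'
Suffix to check: 'wa'
Last 2 characters of input: 'fb'
Match: False
Result: No


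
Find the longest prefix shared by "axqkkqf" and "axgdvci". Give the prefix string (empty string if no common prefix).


String 1: 'axqkkqf'
String 2: 'axgdvci'
Compare position by position:
pos 0: 'a' vs 'a' match
pos 1: 'x' vs 'x' match
pos 2: 'q' vs 'g' differ -> stop
Longest common prefix: "ax" (length 2)


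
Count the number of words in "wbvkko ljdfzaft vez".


Input string: 'wbvkko ljdfzaft vez'
Operation: split by spaces
Words found: 'wbvkko', 'ljdfzaft', 'vez'
Word count: 3


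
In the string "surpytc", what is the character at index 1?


Input string: 'surpytc'
Operation: get character at index 1
Index mapping: s[0]='s', s[1]='u'
Result: 'u'


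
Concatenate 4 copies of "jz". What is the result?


Input string: 'jz'
Operation: repeat 4 times
Concatenation: 'jz' + 'jz' + 'jz' + 'jz'
Result: jzjzjzjz


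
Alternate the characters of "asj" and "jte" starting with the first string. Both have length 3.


String 1: 'asj'
String 2: 'jte'
Operation: alternate characters
Pairs: 'a'+'j', 's'+'t', 'j'+'e'
Result: ajstje


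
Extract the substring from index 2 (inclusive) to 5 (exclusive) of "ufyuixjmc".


Input string: 'ufyuixjmc'
Operation: slice [2:5]
Extract characters: s[2]='y', s[3]='u', s[4]='i'
Result: yui


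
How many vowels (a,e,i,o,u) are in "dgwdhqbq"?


Input string: 'dgwdhqbq'
Operation: count vowels (a, e, i, o, u)
Scan: s[0]='d', s[1]='g', s[2]='w', s[3]='d', s[4]='h', s[5]='q', s[6]='b', s[7]='q'
Vowels found: 0
Result: 0


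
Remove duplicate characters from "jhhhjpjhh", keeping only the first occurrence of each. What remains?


Input: 'jhhhjpjhh'
Operation: keep first occurrence of each character
Scan: s[0]='j' new -> keep; s[1]='h' new -> keep; s[2]='h' seen -> skip; s[3]='h' seen -> skip; s[4]='j' seen -> skip; s[5]='p' new -> keep; s[6]='j' seen -> skip; s[7]='h' seen -> skip; s[8]='h' seen -> skip
Result: jhp


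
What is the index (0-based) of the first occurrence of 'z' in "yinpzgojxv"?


Input string: 'yinpzgojxv'
Target: 'z'
Scanning left to right: s[0]='y', s[1]='i', s[2]='n', s[3]='p', s[4]='z'
First match at index: 4


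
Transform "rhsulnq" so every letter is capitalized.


Input string: 'rhsulnq'
Operation: convert each letter to uppercase
Mapping: 'r'->'R', 'h'->'H', 's'->'S', 'u'->'U', 'l'->'L', 'n'->'N', 'q'->'Q'
Result: RHSULNQ


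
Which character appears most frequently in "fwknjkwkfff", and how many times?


Input: 'fwknjkwkfff'
Operation: tally each character
Counts: 'f':4, 'j':1, 'k':3, 'n':1, 'w':2
Maximum: 'f' appears 4 times


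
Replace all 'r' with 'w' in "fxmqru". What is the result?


Input string: 'fxmqru'
Operation: replace 'r' with 'w'
Positions of 'r': 4
After replacement: fxmqwu


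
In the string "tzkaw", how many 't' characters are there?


Input string: 'tzkaw'
Target character: 't'
Scan each position: s[0]='t'
Matches found at indices: 0
Total: 1


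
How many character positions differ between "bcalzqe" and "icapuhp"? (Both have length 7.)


String 1: 'bcalzqe'
String 2: 'icapuhp'
Compare each position: pos 0: 'b'!='i', pos 1: 'c'=='c', pos 2: 'a'=='a', pos 3: 'l'!='p', pos 4: 'z'!='u', pos 5: 'q'!='h', pos 6: 'e'!='p'
Differing positions: 5
Hamming distance: 5


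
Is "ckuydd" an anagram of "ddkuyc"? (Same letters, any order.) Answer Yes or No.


String 1: 'ddkuyc' -> sorted: 'cddkuy'
String 2: 'ckuydd' -> sorted: 'cddkuy'
Compare sorted forms: 'cddkuy' == 'cddkuy'
Anagram: Yes


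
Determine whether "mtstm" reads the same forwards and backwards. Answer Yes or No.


Input string: 'mtstm'
Reversed: 'mtstm'
Compare pairs: s[0]='m' vs s[4]='m' (match), s[1]='t' vs s[3]='t' (match)
Palindrome: Yes


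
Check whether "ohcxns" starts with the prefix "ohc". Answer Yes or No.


Input string: 'ohcxns'
Prefix to check: 'ohc'
First 3 characters of input: 'ohc'
Match: True
Result: Yes


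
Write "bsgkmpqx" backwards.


Input string: 'bsgkmpqx'
Operation: reverse character order
Original order: 'b' -> 's' -> 'g' -> 'k' -> 'm' -> 'p' -> 'q' -> 'x'
Reversed order: 'x' -> 'q' -> 'p' -> 'm' -> 'k' -> 'g' -> 's' -> 'b'
Result: xqpmkgsb


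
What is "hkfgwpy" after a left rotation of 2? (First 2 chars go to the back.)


Input: 'hkfgwpy', shift = 2
Operation: split at index 2 and swap parts
Front part s[0:2] = 'hk'
Back part s[2:] = 'fgwpy'
Rotated = back + front = 'fgwpy' + 'hk'
Result: fgwpyhk


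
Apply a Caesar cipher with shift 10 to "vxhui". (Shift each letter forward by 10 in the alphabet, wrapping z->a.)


Input: 'vxhui', shift = 10
Operation: for each letter, (position + 10) mod 26
Mapping: 'v'(21+10=31, 31 mod 26=5)->'f', 'x'(23+10=33, 33 mod 26=7)->'h', 'h'(7+10=17)->'r', 'u'(20+10=30, 30 mod 26=4)->'e', 'i'(8+10=18)->'s'
Result: fhres


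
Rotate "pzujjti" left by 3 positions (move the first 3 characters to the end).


Input: 'pzujjti', shift = 3
Operation: split at index 3 and swap parts
Front part s[0:3] = 'pzu'
Back part s[3:] = 'jjti'
Rotated = back + front = 'jjti' + 'pzu'
Result: jjtipzu


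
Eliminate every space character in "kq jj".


Input string: 'kq jj'
Operation: remove all spaces
Words: 'kq', 'jj'
Join without spaces: kqjj


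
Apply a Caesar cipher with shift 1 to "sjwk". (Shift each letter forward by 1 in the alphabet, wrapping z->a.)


Input: 'sjwk', shift = 1
Operation: for each letter, (position + 1) mod 26
Mapping: 's'(18+1=19)->'t', 'j'(9+1=10)->'k', 'w'(22+1=23)->'x', 'k'(10+1=11)->'l'
Result: tkxl


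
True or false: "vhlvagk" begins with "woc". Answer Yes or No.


Input string: 'vhlvagk'
Prefix to check: 'woc'
First 3 characters of input: 'vhl'
Match: False
Result: No


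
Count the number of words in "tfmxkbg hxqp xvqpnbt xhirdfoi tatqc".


Input string: 'tfmxkbg hxqp xvqpnbt xhirdfoi tatqc'
Operation: split by spaces
Words found: 'tfmxkbg', 'hxqp', 'xvqpnbt', 'xhirdfoi', 'tatqc'
Word count: 5


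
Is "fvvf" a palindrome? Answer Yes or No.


Input string: 'fvvf'
Reversed: 'fvvf'
Compare pairs: s[0]='f' vs s[3]='f' (match), s[1]='v' vs s[2]='v' (match)
Palindrome: Yes


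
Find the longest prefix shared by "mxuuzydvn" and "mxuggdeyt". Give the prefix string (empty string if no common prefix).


String 1: 'mxuuzydvn'
String 2: 'mxuggdeyt'
Compare position by position:
pos 0: 'm' vs 'm' match
pos 1: 'x' vs 'x' match
pos 2: 'u' vs 'u' match
pos 3: 'u' vs 'g' differ -> stop
Longest common prefix: "mxu" (length 3)


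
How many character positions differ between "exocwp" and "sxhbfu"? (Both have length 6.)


String 1: 'exocwp'
String 2: 'sxhbfu'
Compare each position: pos 0: 'e'!='s', pos 1: 'x'=='x', pos 2: 'o'!='h', pos 3: 'c'!='b', pos 4: 'w'!='f', pos 5: 'p'!='u'
Differing positions: 5
Hamming distance: 5


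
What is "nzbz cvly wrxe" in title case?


Input string: 'nzbz cvly wrxe'
Operation: capitalize first letter of each word
Word transformations: 'nzbz'->'Nzbz', 'cvly'->'Cvly', 'wrxe'->'Wrxe'
Result: Nzbz Cvly Wrxe


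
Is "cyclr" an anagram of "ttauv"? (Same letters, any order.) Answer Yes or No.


String 1: 'ttauv' -> sorted: 'attuv'
String 2: 'cyclr' -> sorted: 'cclry'
Compare sorted forms: 'attuv' != 'cclry'
Anagram: No


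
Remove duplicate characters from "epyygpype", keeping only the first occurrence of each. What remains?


Input: 'epyygpype'
Operation: keep first occurrence of each character
Scan: s[0]='e' new -> keep; s[1]='p' new -> keep; s[2]='y' new -> keep; s[3]='y' seen -> skip; s[4]='g' new -> keep; s[5]='p' seen -> skip; s[6]='y' seen -> skip; s[7]='p' seen -> skip; s[8]='e' seen -> skip
Result: epyg


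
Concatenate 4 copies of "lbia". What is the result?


Input string: 'lbia'
Operation: repeat 4 times
Concatenation: 'lbia' + 'lbia' + 'lbia' + 'lbia'
Result: lbialbialbialbia


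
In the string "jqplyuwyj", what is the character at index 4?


Input string: 'jqplyuwyj'
Operation: get character at index 4
Index mapping: s[0]='j', s[1]='q', s[2]='p', s[3]='l', s[4]='y'
Result: 'y'


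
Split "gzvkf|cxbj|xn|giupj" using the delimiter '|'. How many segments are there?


Input string: 'gzvkf|cxbj|xn|giupj'
Delimiter: '|'
Split result: 'gzvkf', 'cxbj', 'xn', 'giupj'
Number of parts: 4


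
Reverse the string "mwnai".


Input string: 'mwnai'
Operation: reverse character order
Original order: 'm' -> 'w' -> 'n' -> 'a' -> 'i'
Reversed order: 'i' -> 'a' -> 'n' -> 'w' -> 'm'
Result: ianwm


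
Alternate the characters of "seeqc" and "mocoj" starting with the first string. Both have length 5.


String 1: 'seeqc'
String 2: 'mocoj'
Operation: alternate characters
Pairs: 's'+'m', 'e'+'o', 'e'+'c', 'q'+'o', 'c'+'j'
Result: smeoecqocj


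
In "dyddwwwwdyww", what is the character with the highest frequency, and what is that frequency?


Input: 'dyddwwwwdyww'
Operation: tally each character
Counts: 'd':4, 'w':6, 'y':2
Maximum: 'w' appears 6 times
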